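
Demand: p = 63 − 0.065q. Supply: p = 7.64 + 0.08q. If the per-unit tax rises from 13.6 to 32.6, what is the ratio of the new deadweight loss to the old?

Competitive equilibrium: 63 − 0.065q = 7.64 + 0.08q → q* = 381.7931, p* = 38.1834.
For a per-unit tax t: Δq = t/0.145, so DWL = ½·t·(t/0.145) = t²/0.29.
At t = 13.6: DWL = 637.793. At t = 32.6: DWL = 3664.690.
Ratio = (32.6/13.6)² = 5.746.

5.746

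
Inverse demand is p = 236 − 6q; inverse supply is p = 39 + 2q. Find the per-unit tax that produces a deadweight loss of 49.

28

Competitive equilibrium: 236 − 6q = 39 + 2q → q* = 24.625, p* = 88.25.
A tax t gives Δq = t/8 and wedge t, so DWL = t²/16.
t²/16 = 49 → t² = 784 → t = 28.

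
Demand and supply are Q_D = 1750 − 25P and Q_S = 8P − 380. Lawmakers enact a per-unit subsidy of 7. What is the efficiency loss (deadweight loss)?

148.48

In inverse form: demand P = 70 − 0.04Q, supply P = 47.5 + 0.125Q.
Competitive equilibrium: 70 − 0.04Q = 47.5 + 0.125Q → Q* = 136.36364, P* = 64.54545.
The subsidy lowers effective supply by 7: P = 40.5 + 0.125Q.
New quantity: 70 − 0.04Q = 40.5 + 0.125Q → Q' = 178.78788.
Overproduction ΔQ = 178.78788 − 136.36364 = 42.42424; wedge = subsidy = 7.
The triangle = ½ × 42.42424 × 7 = 148.48.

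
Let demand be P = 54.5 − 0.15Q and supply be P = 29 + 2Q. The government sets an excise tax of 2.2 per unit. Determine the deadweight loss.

1.13

Competitive equilibrium: 54.5 − 0.15Q = 29 + 2Q → Q* = 11.8605, P* = 52.7209.
With the tax, the buyer price exceeds the seller price by 2.2: (54.5 − 0.15Q) − (29 + 2Q) = 2.2 → Q' = 10.8372.
ΔQ = 11.8605 − 10.8372 = 1.0233; the wedge equals the tax, 2.2.
Deadweight loss = ½ × 1.0233 × 2.2 = 1.13.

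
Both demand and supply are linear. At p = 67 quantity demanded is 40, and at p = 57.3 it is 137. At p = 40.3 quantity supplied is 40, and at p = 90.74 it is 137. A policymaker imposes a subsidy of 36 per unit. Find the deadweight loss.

Demand slope = (57.3 − 67)/(137 − 40) = −0.1, so p = 71 − 0.1q.
Supply slope = (90.74 − 40.3)/(137 − 40) = 0.52, so p = 19.5 + 0.52q.
Competitive equilibrium: 71 − 0.1q = 19.5 + 0.52q → q* = 83.0645, p* = 62.6935.
The subsidy lowers effective supply by 36: p = 0.52q − 16.5.
New quantity: 71 − 0.1q = 0.52q − 16.5 → q' = 141.129.
Overproduction Δq = 141.129 − 83.0645 = 58.0645; wedge = subsidy = 36.
The triangle = ½ × 58.0645 × 36 = 1045.16.

1045.16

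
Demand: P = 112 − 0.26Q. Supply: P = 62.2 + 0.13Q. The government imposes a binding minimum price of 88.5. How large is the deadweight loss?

271.41

Competitive equilibrium: 112 − 0.26Q = 62.2 + 0.13Q → Q* = 127.6923, P* = 78.8.
At the floor P = 88.5, quantity demanded = (112 − 88.5)/0.26 = 90.3846.
Sellers' marginal cost at Q' = 90.3846: 62.2 + 0.13·90.3846 = 73.95.
ΔQ = 127.6923 − 90.3846 = 37.3077; wedge = 88.5 − 73.95 = 14.55.
DWL = ½ × 37.3077 × 14.55 = 271.41.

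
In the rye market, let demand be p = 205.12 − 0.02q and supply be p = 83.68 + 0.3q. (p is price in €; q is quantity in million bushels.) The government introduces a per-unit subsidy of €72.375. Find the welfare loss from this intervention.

Competitive equilibrium: 205.12 − 0.02q = 83.68 + 0.3q → q* = 379.5, p* = 197.53.
The subsidy lowers effective supply by 72.375: p = 11.305 + 0.3q.
New quantity: 205.12 − 0.02q = 11.305 + 0.3q → q' = 605.67188.
Overproduction Δq = 605.67188 − 379.5 = 226.17188; wedge = subsidy = 72.375.
The triangle = ½ × 226.17188 × 72.375 = €8184.59 million.

€8184.59 million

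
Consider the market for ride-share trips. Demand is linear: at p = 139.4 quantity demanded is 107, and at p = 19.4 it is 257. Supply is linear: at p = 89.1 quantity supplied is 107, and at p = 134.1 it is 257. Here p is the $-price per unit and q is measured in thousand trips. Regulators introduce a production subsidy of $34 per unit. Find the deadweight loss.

$525.45 thousand

Demand slope = (19.4 − 139.4)/(257 − 107) = −0.8, so p = 225 − 0.8q.
Supply slope = (134.1 − 89.1)/(257 − 107) = 0.3, so p = 57 + 0.3q.
Competitive equilibrium: 225 − 0.8q = 57 + 0.3q → q* = 152.7273, p* = 102.8182.
The subsidy lowers effective supply by 34: p = 23 + 0.3q.
New quantity: 225 − 0.8q = 23 + 0.3q → q' = 183.6364.
Overproduction Δq = 183.6364 − 152.7273 = 30.9091; wedge = subsidy = 34.
DWL = ½ × 30.9091 × 34 = $525.45 thousand.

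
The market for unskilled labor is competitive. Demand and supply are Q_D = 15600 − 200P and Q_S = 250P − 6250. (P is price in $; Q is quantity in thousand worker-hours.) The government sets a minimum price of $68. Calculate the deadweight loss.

In inverse form: demand P = 78 − 0.005Q, supply P = 25 + 0.004Q.
Competitive equilibrium: 78 − 0.005Q = 25 + 0.004Q → Q* = 5888.8889, P* = 48.5556.
At the floor P = 68, quantity demanded = (78 − 68)/0.005 = 2000.
Sellers' marginal cost at Q' = 2000: 25 + 0.004·2000 = 33.
ΔQ = 5888.8889 − 2000 = 3888.8889; wedge = 68 − 33 = 35.
Deadweight loss = ½ × 3888.8889 × 35 = $68055.56 thousand.

$68055.56 thousand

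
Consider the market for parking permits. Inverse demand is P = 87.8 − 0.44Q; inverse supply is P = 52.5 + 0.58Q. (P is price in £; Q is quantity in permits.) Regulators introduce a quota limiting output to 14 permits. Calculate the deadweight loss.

£216.59

Competitive equilibrium: 87.8 − 0.44Q = 52.5 + 0.58Q → Q* = 34.6078, P* = 72.5725.
At Q = 14: demand price = 87.8 − 0.44·14 = 81.64; supply price = 52.5 + 0.58·14 = 60.62.
ΔQ = 34.6078 − 14 = 20.6078; wedge = 81.64 − 60.62 = 21.02.
The triangle = ½ × 20.6078 × 21.02 = £216.59.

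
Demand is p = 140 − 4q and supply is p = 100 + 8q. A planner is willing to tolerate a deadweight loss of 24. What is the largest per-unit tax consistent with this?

24

Competitive equilibrium: 140 − 4q = 100 + 8q → q* = 3.3333, p* = 126.6667.
A tax t gives Δq = t/12 and wedge t, so DWL = t²/24.
t²/24 = 24 → t² = 576 → t = 24.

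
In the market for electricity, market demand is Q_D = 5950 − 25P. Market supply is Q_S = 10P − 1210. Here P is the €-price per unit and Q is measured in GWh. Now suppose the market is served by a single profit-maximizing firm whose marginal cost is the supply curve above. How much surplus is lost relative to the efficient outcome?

€2414.29

In inverse form: demand P = 238 − 0.04Q, supply P = 121 + 0.1Q.
Competitive equilibrium: 238 − 0.04Q = 121 + 0.1Q → Q* = 835.7143, P* = 204.5714.
Marginal revenue: MR = 238 − 0.08Q. Set MR = MC: 238 − 0.08Q = 121 + 0.1Q → Q_m = 650.
Price P_m = 238 − 0.04·650 = 212; MC(Q_m) = 121 + 0.1·650 = 186.
Competitive Q* = 835.7143, so ΔQ = 185.7143; wedge = 212 − 186 = 26.
Deadweight loss = ½ × 185.7143 × 26 = €2414.29.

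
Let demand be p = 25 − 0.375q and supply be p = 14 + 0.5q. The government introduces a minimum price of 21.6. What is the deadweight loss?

Competitive equilibrium: 25 − 0.375q = 14 + 0.5q → q* = 12.5714, p* = 20.2857.
At the floor p = 21.6, quantity demanded = (25 − 21.6)/0.375 = 9.0667.
Sellers' marginal cost at q' = 9.0667: 14 + 0.5·9.0667 = 18.5334.
Δq = 12.5714 − 9.0667 = 3.5047; wedge = 21.6 − 18.5334 = 3.0666.
Welfare loss = ½ × 3.5047 × 3.0666 = 5.37.

5.37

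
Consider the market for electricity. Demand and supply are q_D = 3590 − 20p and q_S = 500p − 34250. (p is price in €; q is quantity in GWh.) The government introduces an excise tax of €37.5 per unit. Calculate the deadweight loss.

In inverse form: demand p = 179.5 − 0.05q, supply p = 68.5 + 0.002q.
Competitive equilibrium: 179.5 − 0.05q = 68.5 + 0.002q → q* = 2134.61538, p* = 72.76923.
With the tax, the buyer price exceeds the seller price by 37.5: (179.5 − 0.05q) − (68.5 + 0.002q) = 37.5 → q' = 1413.46154.
Δq = 2134.61538 − 1413.46154 = 721.15384; the wedge equals the tax, 37.5.
DWL = ½ × 721.15384 × 37.5 = €13521.63.

€13521.63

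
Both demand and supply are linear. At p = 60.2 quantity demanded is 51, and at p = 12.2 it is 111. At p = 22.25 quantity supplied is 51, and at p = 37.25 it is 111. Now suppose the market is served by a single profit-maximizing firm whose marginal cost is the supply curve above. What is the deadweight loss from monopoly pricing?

Demand slope = (12.2 − 60.2)/(111 − 51) = −0.8, so p = 101 − 0.8q.
Supply slope = (37.25 − 22.25)/(111 − 51) = 0.25, so p = 9.5 + 0.25q.
Competitive equilibrium: 101 − 0.8q = 9.5 + 0.25q → q* = 87.1429, p* = 31.2857.
Marginal revenue: MR = 101 − 1.6q. Set MR = MC: 101 − 1.6q = 9.5 + 0.25q → q_m = 49.4595.
Price p_m = 101 − 0.8·49.4595 = 61.4324; MC(q_m) = 9.5 + 0.25·49.4595 = 21.8649.
Competitive q* = 87.1429, so Δq = 37.6834; wedge = 61.4324 − 21.8649 = 39.5675.
Deadweight loss = ½ × 37.6834 × 39.5675 = 745.52.

745.52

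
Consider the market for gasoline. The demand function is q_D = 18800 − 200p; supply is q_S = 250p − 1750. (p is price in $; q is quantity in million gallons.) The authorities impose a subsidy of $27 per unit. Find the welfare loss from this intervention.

$40500 million

In inverse form: demand p = 94 − 0.005q, supply p = 7 + 0.004q.
Competitive equilibrium: 94 − 0.005q = 7 + 0.004q → q* = 9666.6667, p* = 45.6667.
The subsidy lowers effective supply by 27: p = 0.004q − 20.
New quantity: 94 − 0.005q = 0.004q − 20 → q' = 12666.6667.
Overproduction Δq = 12666.6667 − 9666.6667 = 3000; wedge = subsidy = 27.
The triangle = ½ × 3000 × 27 = $40500 million.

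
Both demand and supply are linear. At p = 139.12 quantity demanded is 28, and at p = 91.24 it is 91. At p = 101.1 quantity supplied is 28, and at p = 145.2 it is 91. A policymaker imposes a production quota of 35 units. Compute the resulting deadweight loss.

Demand slope = (91.24 − 139.12)/(91 − 28) = −0.76, so p = 160.4 − 0.76q.
Supply slope = (145.2 − 101.1)/(91 − 28) = 0.7, so p = 81.5 + 0.7q.
Competitive equilibrium: 160.4 − 0.76q = 81.5 + 0.7q → q* = 54.0411, p* = 119.3288.
At q = 35: demand price = 160.4 − 0.76·35 = 133.8; supply price = 81.5 + 0.7·35 = 106.
Δq = 54.0411 − 35 = 19.0411; wedge = 133.8 − 106 = 27.8.
Deadweight loss = ½ × 19.0411 × 27.8 = 264.67.

264.67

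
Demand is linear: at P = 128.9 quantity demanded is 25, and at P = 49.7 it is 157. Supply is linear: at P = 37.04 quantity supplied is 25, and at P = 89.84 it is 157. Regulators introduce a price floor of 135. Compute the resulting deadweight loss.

Demand slope = (49.7 − 128.9)/(157 − 25) = −0.6, so P = 143.9 − 0.6Q.
Supply slope = (89.84 − 37.04)/(157 − 25) = 0.4, so P = 27.04 + 0.4Q.
Competitive equilibrium: 143.9 − 0.6Q = 27.04 + 0.4Q → Q* = 116.86, P* = 73.784.
At the floor P = 135, quantity demanded = (143.9 − 135)/0.6 = 14.8333.
Sellers' marginal cost at Q' = 14.8333: 27.04 + 0.4·14.8333 = 32.9733.
ΔQ = 116.86 − 14.8333 = 102.0267; wedge = 135 − 32.9733 = 102.0267.
The triangle = ½ × 102.0267 × 102.0267 = 5204.72.

5204.72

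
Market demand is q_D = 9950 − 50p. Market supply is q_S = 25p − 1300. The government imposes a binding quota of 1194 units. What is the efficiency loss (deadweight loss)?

47326.08

In inverse form: demand p = 199 − 0.02q, supply p = 52 + 0.04q.
Competitive equilibrium: 199 − 0.02q = 52 + 0.04q → q* = 2450, p* = 150.
At q = 1194: demand price = 199 − 0.02·1194 = 175.12; supply price = 52 + 0.04·1194 = 99.76.
Δq = 2450 − 1194 = 1256; wedge = 175.12 − 99.76 = 75.36.
Welfare loss = ½ × 1256 × 75.36 = 47326.08.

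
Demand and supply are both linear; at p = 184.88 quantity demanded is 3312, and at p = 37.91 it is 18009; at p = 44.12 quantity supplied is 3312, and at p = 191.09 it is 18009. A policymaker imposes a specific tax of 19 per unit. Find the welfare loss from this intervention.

Demand slope = (37.91 − 184.88)/(18009 − 3312) = −0.01, so p = 218 − 0.01q.
Supply slope = (191.09 − 44.12)/(18009 − 3312) = 0.01, so p = 11 + 0.01q.
Competitive equilibrium: 218 − 0.01q = 11 + 0.01q → q* = 10350, p* = 114.5.
With the tax, the buyer price exceeds the seller price by 19: (218 − 0.01q) − (11 + 0.01q) = 19 → q' = 9400.
Δq = 10350 − 9400 = 950; the wedge equals the tax, 19.
Welfare loss = ½ × 950 × 19 = 9025.

9025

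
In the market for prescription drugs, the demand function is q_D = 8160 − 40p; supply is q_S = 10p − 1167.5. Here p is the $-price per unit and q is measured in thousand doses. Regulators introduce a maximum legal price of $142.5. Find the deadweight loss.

In inverse form: demand p = 204 − 0.025q, supply p = 116.75 + 0.1q.
Competitive equilibrium: 204 − 0.025q = 116.75 + 0.1q → q* = 698, p* = 186.55.
At the ceiling p = 142.5, quantity supplied = (142.5 − 116.75)/0.1 = 257.5.
Willingness to pay at q' = 257.5: 204 − 0.025·257.5 = 197.5625.
Δq = 698 − 257.5 = 440.5; wedge = 197.5625 − 142.5 = 55.0625.
Welfare loss = ½ × 440.5 × 55.0625 = $12127.52 thousand.

$12127.52 thousand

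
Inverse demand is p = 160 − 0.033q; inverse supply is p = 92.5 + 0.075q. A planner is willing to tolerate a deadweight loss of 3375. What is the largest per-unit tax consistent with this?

27

Competitive equilibrium: 160 − 0.033q = 92.5 + 0.075q → q* = 625, p* = 139.375.
A tax t gives Δq = t/0.108 and wedge t, so DWL = t²/0.216.
t²/0.216 = 3375 → t² = 729 → t = 27.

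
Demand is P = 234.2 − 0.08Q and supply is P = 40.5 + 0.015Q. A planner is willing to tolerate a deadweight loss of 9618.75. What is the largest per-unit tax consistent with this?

42.75

Competitive equilibrium: 234.2 − 0.08Q = 40.5 + 0.015Q → Q* = 2038.9474, P* = 71.0842.
A tax t gives ΔQ = t/0.095 and wedge t, so DWL = t²/0.19.
t²/0.19 = 9618.75 → t² = 1827.5625 → t = 42.75.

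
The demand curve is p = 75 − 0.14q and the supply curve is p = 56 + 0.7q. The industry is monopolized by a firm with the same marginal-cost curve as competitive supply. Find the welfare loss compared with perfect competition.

4.39

Competitive equilibrium: 75 − 0.14q = 56 + 0.7q → q* = 22.619, p* = 71.8333.
Marginal revenue: MR = 75 − 0.28q. Set MR = MC: 75 − 0.28q = 56 + 0.7q → q_m = 19.3878.
Price p_m = 75 − 0.14·19.3878 = 72.2857; MC(q_m) = 56 + 0.7·19.3878 = 69.5715.
Competitive q* = 22.619, so Δq = 3.2312; wedge = 72.2857 − 69.5715 = 2.7142.
Welfare loss = ½ × 3.2312 × 2.7142 = 4.39.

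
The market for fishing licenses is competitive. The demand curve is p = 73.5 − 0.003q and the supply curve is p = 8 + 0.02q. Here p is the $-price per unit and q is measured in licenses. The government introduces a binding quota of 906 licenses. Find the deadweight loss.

$43362.92

Competitive equilibrium: 73.5 − 0.003q = 8 + 0.02q → q* = 2847.8261, p* = 64.9565.
At q = 906: demand price = 73.5 − 0.003·906 = 70.782; supply price = 8 + 0.02·906 = 26.12.
Δq = 2847.8261 − 906 = 1941.8261; wedge = 70.782 − 26.12 = 44.662.
Welfare loss = ½ × 1941.8261 × 44.662 = $43362.92.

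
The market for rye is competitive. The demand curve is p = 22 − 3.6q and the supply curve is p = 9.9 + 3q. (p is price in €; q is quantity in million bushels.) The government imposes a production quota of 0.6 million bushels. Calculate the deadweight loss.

€5.02 million

Competitive equilibrium: 22 − 3.6q = 9.9 + 3q → q* = 1.8333, p* = 15.4.
At q = 0.6: demand price = 22 − 3.6·0.6 = 19.84; supply price = 9.9 + 3·0.6 = 11.7.
Δq = 1.8333 − 0.6 = 1.2333; wedge = 19.84 − 11.7 = 8.14.
DWL = ½ × 1.2333 × 8.14 = €5.02 million.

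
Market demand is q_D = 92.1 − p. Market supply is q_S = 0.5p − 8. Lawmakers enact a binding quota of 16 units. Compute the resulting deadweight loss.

In inverse form: demand p = 92.1 − q, supply p = 16 + 2q.
Competitive equilibrium: 92.1 − q = 16 + 2q → q* = 25.3667, p* = 66.7333.
At q = 16: demand price = 92.1 − 1·16 = 76.1; supply price = 16 + 2·16 = 48.
Δq = 25.3667 − 16 = 9.3667; wedge = 76.1 − 48 = 28.1.
DWL = ½ × 9.3667 × 28.1 = 131.60.

131.60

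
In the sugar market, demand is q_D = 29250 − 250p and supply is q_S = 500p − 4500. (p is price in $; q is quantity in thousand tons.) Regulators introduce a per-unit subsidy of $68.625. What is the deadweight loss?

In inverse form: demand p = 117 − 0.004q, supply p = 9 + 0.002q.
Competitive equilibrium: 117 − 0.004q = 9 + 0.002q → q* = 18000, p* = 45.
The subsidy lowers effective supply by 68.625: p = 0.002q − 59.625.
New quantity: 117 − 0.004q = 0.002q − 59.625 → q' = 29437.5.
Overproduction Δq = 29437.5 − 18000 = 11437.5; wedge = subsidy = 68.625.
Deadweight loss = ½ × 11437.5 × 68.625 = $392449.22 thousand.

$392449.22 thousand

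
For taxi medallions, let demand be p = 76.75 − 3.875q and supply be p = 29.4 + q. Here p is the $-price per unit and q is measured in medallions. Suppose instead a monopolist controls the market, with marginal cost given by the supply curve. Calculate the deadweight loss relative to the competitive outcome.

Competitive equilibrium: 76.75 − 3.875q = 29.4 + q → q* = 9.7128, p* = 39.1128.
Marginal revenue: MR = 76.75 − 7.75q. Set MR = MC: 76.75 − 7.75q = 29.4 + q → q_m = 5.4114.
Price p_m = 76.75 − 3.875·5.4114 = 55.7808; MC(q_m) = 29.4 + 1·5.4114 = 34.8114.
Competitive q* = 9.7128, so Δq = 4.3014; wedge = 55.7808 − 34.8114 = 20.9694.
DWL = ½ × 4.3014 × 20.9694 = $45.10.

$45.10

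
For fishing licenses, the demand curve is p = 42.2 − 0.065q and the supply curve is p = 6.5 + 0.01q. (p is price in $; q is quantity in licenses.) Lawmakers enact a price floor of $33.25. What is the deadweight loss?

Competitive equilibrium: 42.2 − 0.065q = 6.5 + 0.01q → q* = 476, p* = 11.26.
At the floor p = 33.25, quantity demanded = (42.2 − 33.25)/0.065 = 137.69231.
Sellers' marginal cost at q' = 137.69231: 6.5 + 0.01·137.69231 = 7.87692.
Δq = 476 − 137.69231 = 338.30769; wedge = 33.25 − 7.87692 = 25.37308.
The triangle = ½ × 338.30769 × 25.37308 = $4291.95.

$4291.95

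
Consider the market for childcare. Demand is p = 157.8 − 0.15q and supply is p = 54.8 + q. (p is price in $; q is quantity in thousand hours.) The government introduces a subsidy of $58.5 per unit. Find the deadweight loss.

Competitive equilibrium: 157.8 − 0.15q = 54.8 + q → q* = 89.56522, p* = 144.36522.
The subsidy lowers effective supply by 58.5: p = q − 3.7.
New quantity: 157.8 − 0.15q = q − 3.7 → q' = 140.43478.
Overproduction Δq = 140.43478 − 89.56522 = 50.86956; wedge = subsidy = 58.5.
DWL = ½ × 50.86956 × 58.5 = $1487.93 thousand.

$1487.93 thousand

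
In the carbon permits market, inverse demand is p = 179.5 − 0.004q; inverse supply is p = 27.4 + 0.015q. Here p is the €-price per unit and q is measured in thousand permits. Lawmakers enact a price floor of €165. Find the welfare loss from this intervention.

Competitive equilibrium: 179.5 − 0.004q = 27.4 + 0.015q → q* = 8005.2632, p* = 147.4789.
At the floor p = 165, quantity demanded = (179.5 − 165)/0.004 = 3625.
Sellers' marginal cost at q' = 3625: 27.4 + 0.015·3625 = 81.775.
Δq = 8005.2632 − 3625 = 4380.2632; wedge = 165 − 81.775 = 83.225.
The triangle = ½ × 4380.2632 × 83.225 = €182273.70 thousand.

€182273.70 thousand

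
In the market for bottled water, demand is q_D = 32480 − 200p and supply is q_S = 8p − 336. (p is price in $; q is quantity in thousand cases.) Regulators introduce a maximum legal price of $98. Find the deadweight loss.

In inverse form: demand p = 162.4 − 0.005q, supply p = 42 + 0.125q.
Competitive equilibrium: 162.4 − 0.005q = 42 + 0.125q → q* = 926.1538, p* = 157.7692.
At the ceiling p = 98, quantity supplied = (98 − 42)/0.125 = 448.
Willingness to pay at q' = 448: 162.4 − 0.005·448 = 160.16.
Δq = 926.1538 − 448 = 478.1538; wedge = 160.16 − 98 = 62.16.
Welfare loss = ½ × 478.1538 × 62.16 = $14861.02 thousand.

$14861.02 thousand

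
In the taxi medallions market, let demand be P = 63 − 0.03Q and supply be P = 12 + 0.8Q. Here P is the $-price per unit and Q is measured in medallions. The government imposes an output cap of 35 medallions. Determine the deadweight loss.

Competitive equilibrium: 63 − 0.03Q = 12 + 0.8Q → Q* = 61.4458, P* = 61.1566.
At Q = 35: demand price = 63 − 0.03·35 = 61.95; supply price = 12 + 0.8·35 = 40.
ΔQ = 61.4458 − 35 = 26.4458; wedge = 61.95 − 40 = 21.95.
Welfare loss = ½ × 26.4458 × 21.95 = $290.24.

$290.24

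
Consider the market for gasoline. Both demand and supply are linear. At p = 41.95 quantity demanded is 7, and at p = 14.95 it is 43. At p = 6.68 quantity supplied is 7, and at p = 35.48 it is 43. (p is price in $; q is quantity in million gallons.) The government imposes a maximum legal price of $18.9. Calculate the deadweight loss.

$43.36 million

Demand slope = (14.95 − 41.95)/(43 − 7) = −0.75, so p = 47.2 − 0.75q.
Supply slope = (35.48 − 6.68)/(43 − 7) = 0.8, so p = 1.08 + 0.8q.
Competitive equilibrium: 47.2 − 0.75q = 1.08 + 0.8q → q* = 29.7548, p* = 24.8839.
At the ceiling p = 18.9, quantity supplied = (18.9 − 1.08)/0.8 = 22.275.
Willingness to pay at q' = 22.275: 47.2 − 0.75·22.275 = 30.4938.
Δq = 29.7548 − 22.275 = 7.4798; wedge = 30.4938 − 18.9 = 11.5938.
The triangle = ½ × 7.4798 × 11.5938 = $43.36 million.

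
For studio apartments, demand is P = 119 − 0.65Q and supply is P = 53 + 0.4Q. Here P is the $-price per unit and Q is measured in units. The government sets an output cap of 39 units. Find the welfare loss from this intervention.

$298.81

Competitive equilibrium: 119 − 0.65Q = 53 + 0.4Q → Q* = 62.8571, P* = 78.1429.
At Q = 39: demand price = 119 − 0.65·39 = 93.65; supply price = 53 + 0.4·39 = 68.6.
ΔQ = 62.8571 − 39 = 23.8571; wedge = 93.65 − 68.6 = 25.05.
The triangle = ½ × 23.8571 × 25.05 = $298.81.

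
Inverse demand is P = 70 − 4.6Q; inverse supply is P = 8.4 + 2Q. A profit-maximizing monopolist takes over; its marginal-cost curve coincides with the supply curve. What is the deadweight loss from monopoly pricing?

Competitive equilibrium: 70 − 4.6Q = 8.4 + 2Q → Q* = 9.3333, P* = 27.0667.
Marginal revenue: MR = 70 − 9.2Q. Set MR = MC: 70 − 9.2Q = 8.4 + 2Q → Q_m = 5.5.
Price P_m = 70 − 4.6·5.5 = 44.7; MC(Q_m) = 8.4 + 2·5.5 = 19.4.
Competitive Q* = 9.3333, so ΔQ = 3.8333; wedge = 44.7 − 19.4 = 25.3.
Welfare loss = ½ × 3.8333 × 25.3 = 48.49.

48.49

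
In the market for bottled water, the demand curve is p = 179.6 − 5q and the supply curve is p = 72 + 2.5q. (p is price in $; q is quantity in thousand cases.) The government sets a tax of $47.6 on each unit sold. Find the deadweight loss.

$151.05 thousand

Competitive equilibrium: 179.6 − 5q = 72 + 2.5q → q* = 14.3467, p* = 107.8667.
With the tax, the buyer price exceeds the seller price by 47.6: (179.6 − 5q) − (72 + 2.5q) = 47.6 → q' = 8.
Δq = 14.3467 − 8 = 6.3467; the wedge equals the tax, 47.6.
Welfare loss = ½ × 6.3467 × 47.6 = $151.05 thousand.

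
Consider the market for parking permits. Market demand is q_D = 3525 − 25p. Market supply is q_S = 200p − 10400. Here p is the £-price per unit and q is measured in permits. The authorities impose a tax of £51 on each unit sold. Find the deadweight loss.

£28900

In inverse form: demand p = 141 − 0.04q, supply p = 52 + 0.005q.
Competitive equilibrium: 141 − 0.04q = 52 + 0.005q → q* = 1977.7778, p* = 61.8889.
With the tax, the buyer price exceeds the seller price by 51: (141 − 0.04q) − (52 + 0.005q) = 51 → q' = 844.4444.
Δq = 1977.7778 − 844.4444 = 1133.3334; the wedge equals the tax, 51.
Deadweight loss = ½ × 1133.3334 × 51 = £28900.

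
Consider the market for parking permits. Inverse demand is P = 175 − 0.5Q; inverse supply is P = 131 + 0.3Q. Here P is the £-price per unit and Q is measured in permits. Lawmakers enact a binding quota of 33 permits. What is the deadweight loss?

£193.60

Competitive equilibrium: 175 − 0.5Q = 131 + 0.3Q → Q* = 55, P* = 147.5.
At Q = 33: demand price = 175 − 0.5·33 = 158.5; supply price = 131 + 0.3·33 = 140.9.
ΔQ = 55 − 33 = 22; wedge = 158.5 − 140.9 = 17.6.
The triangle = ½ × 22 × 17.6 = £193.60.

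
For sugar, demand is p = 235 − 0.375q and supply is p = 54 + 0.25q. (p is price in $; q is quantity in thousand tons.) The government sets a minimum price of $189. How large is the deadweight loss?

$8708.36 thousand

Competitive equilibrium: 235 − 0.375q = 54 + 0.25q → q* = 289.6, p* = 126.4.
At the floor p = 189, quantity demanded = (235 − 189)/0.375 = 122.66667.
Sellers' marginal cost at q' = 122.66667: 54 + 0.25·122.66667 = 84.66667.
Δq = 289.6 − 122.66667 = 166.93333; wedge = 189 − 84.66667 = 104.33333.
Welfare loss = ½ × 166.93333 × 104.33333 = $8708.36 thousand.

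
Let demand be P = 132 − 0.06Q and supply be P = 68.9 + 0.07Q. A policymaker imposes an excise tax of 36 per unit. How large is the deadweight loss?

Competitive equilibrium: 132 − 0.06Q = 68.9 + 0.07Q → Q* = 485.3846, P* = 102.8769.
With the tax, the buyer price exceeds the seller price by 36: (132 − 0.06Q) − (68.9 + 0.07Q) = 36 → Q' = 208.4615.
ΔQ = 485.3846 − 208.4615 = 276.9231; the wedge equals the tax, 36.
The triangle = ½ × 276.9231 × 36 = 4984.62.

4984.62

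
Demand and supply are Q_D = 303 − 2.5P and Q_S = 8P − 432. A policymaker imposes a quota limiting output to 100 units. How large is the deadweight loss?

In inverse form: demand P = 121.2 − 0.4Q, supply P = 54 + 0.125Q.
Competitive equilibrium: 121.2 − 0.4Q = 54 + 0.125Q → Q* = 128, P* = 70.
At Q = 100: demand price = 121.2 − 0.4·100 = 81.2; supply price = 54 + 0.125·100 = 66.5.
ΔQ = 128 − 100 = 28; wedge = 81.2 − 66.5 = 14.7.
Welfare loss = ½ × 28 × 14.7 = 205.80.

205.80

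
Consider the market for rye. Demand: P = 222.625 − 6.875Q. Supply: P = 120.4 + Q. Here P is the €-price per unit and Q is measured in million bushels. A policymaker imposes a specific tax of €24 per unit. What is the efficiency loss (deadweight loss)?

€36.57 million

Competitive equilibrium: 222.625 − 6.875Q = 120.4 + Q → Q* = 12.981, P* = 133.381.
With the tax, the buyer price exceeds the seller price by 24: (222.625 − 6.875Q) − (120.4 + Q) = 24 → Q' = 9.9333.
ΔQ = 12.981 − 9.9333 = 3.0477; the wedge equals the tax, 24.
Welfare loss = ½ × 3.0477 × 24 = €36.57 million.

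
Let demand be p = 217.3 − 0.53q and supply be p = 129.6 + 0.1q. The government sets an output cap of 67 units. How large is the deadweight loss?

Competitive equilibrium: 217.3 − 0.53q = 129.6 + 0.1q → q* = 139.2063, p* = 143.5206.
At q = 67: demand price = 217.3 − 0.53·67 = 181.79; supply price = 129.6 + 0.1·67 = 136.3.
Δq = 139.2063 − 67 = 72.2063; wedge = 181.79 − 136.3 = 45.49.
Deadweight loss = ½ × 72.2063 × 45.49 = 1642.33.

1642.33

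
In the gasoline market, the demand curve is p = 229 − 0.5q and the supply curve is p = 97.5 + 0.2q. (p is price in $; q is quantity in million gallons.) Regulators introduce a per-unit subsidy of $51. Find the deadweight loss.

$1857.86 million

Competitive equilibrium: 229 − 0.5q = 97.5 + 0.2q → q* = 187.8571, p* = 135.0714.
The subsidy lowers effective supply by 51: p = 46.5 + 0.2q.
New quantity: 229 − 0.5q = 46.5 + 0.2q → q' = 260.7143.
Overproduction Δq = 260.7143 − 187.8571 = 72.8572; wedge = subsidy = 51.
Welfare loss = ½ × 72.8572 × 51 = $1857.86 million.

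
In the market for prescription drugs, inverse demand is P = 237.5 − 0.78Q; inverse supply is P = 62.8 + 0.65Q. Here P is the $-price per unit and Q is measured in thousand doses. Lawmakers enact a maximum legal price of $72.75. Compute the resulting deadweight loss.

$8164.65 thousand

Competitive equilibrium: 237.5 − 0.78Q = 62.8 + 0.65Q → Q* = 122.1678, P* = 142.2091.
At the ceiling P = 72.75, quantity supplied = (72.75 − 62.8)/0.65 = 15.3077.
Willingness to pay at Q' = 15.3077: 237.5 − 0.78·15.3077 = 225.56.
ΔQ = 122.1678 − 15.3077 = 106.8601; wedge = 225.56 − 72.75 = 152.81.
Deadweight loss = ½ × 106.8601 × 152.81 = $8164.65 thousand.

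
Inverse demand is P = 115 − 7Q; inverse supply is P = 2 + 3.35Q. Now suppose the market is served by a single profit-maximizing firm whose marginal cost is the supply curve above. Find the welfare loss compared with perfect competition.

Competitive equilibrium: 115 − 7Q = 2 + 3.35Q → Q* = 10.9179, P* = 38.5749.
Marginal revenue: MR = 115 − 14Q. Set MR = MC: 115 − 14Q = 2 + 3.35Q → Q_m = 6.513.
Price P_m = 115 − 7·6.513 = 69.409; MC(Q_m) = 2 + 3.35·6.513 = 23.8186.
Competitive Q* = 10.9179, so ΔQ = 4.4049; wedge = 69.409 − 23.8186 = 45.5904.
DWL = ½ × 4.4049 × 45.5904 = 100.41.

100.41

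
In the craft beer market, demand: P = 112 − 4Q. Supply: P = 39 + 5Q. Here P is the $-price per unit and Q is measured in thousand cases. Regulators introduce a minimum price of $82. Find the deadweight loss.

Competitive equilibrium: 112 − 4Q = 39 + 5Q → Q* = 8.1111, P* = 79.5556.
At the floor P = 82, quantity demanded = (112 − 82)/4 = 7.5.
Sellers' marginal cost at Q' = 7.5: 39 + 5·7.5 = 76.5.
ΔQ = 8.1111 − 7.5 = 0.6111; wedge = 82 − 76.5 = 5.5.
DWL = ½ × 0.6111 × 5.5 = $1.68 thousand.

$1.68 thousand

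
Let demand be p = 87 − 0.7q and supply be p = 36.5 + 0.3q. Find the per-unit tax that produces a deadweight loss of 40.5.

9

Competitive equilibrium: 87 − 0.7q = 36.5 + 0.3q → q* = 50.5, p* = 51.65.
A tax t gives Δq = t/1 and wedge t, so DWL = t²/2.
t²/2 = 40.5 → t² = 81 → t = 9.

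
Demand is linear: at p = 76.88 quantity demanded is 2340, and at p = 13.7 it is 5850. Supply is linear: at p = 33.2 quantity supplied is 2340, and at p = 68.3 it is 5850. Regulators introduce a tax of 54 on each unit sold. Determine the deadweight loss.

Demand slope = (13.7 − 76.88)/(5850 − 2340) = −0.018, so p = 119 − 0.018q.
Supply slope = (68.3 − 33.2)/(5850 − 2340) = 0.01, so p = 9.8 + 0.01q.
Competitive equilibrium: 119 − 0.018q = 9.8 + 0.01q → q* = 3900, p* = 48.8.
With the tax, the buyer price exceeds the seller price by 54: (119 − 0.018q) − (9.8 + 0.01q) = 54 → q' = 1971.4286.
Δq = 3900 − 1971.4286 = 1928.5714; the wedge equals the tax, 54.
Deadweight loss = ½ × 1928.5714 × 54 = 52071.43.

52071.43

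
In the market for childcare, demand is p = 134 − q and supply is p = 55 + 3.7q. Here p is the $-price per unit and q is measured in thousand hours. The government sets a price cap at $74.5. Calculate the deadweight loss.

$312.86 thousand

Competitive equilibrium: 134 − q = 55 + 3.7q → q* = 16.8085, p* = 117.1915.
At the ceiling p = 74.5, quantity supplied = (74.5 − 55)/3.7 = 5.2703.
Willingness to pay at q' = 5.2703: 134 − 1·5.2703 = 128.7297.
Δq = 16.8085 − 5.2703 = 11.5382; wedge = 128.7297 − 74.5 = 54.2297.
Deadweight loss = ½ × 11.5382 × 54.2297 = $312.86 thousand.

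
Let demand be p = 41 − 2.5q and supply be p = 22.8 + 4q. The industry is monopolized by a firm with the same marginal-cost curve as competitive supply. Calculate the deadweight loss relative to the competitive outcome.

1.97

Competitive equilibrium: 41 − 2.5q = 22.8 + 4q → q* = 2.8, p* = 34.
Marginal revenue: MR = 41 − 5q. Set MR = MC: 41 − 5q = 22.8 + 4q → q_m = 2.0222.
Price p_m = 41 − 2.5·2.0222 = 35.9445; MC(q_m) = 22.8 + 4·2.0222 = 30.8888.
Competitive q* = 2.8, so Δq = 0.7778; wedge = 35.9445 − 30.8888 = 5.0557.
Deadweight loss = ½ × 0.7778 × 5.0557 = 1.97.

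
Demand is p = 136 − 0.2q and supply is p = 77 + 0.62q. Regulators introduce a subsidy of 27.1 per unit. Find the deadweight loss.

447.81

Competitive equilibrium: 136 − 0.2q = 77 + 0.62q → q* = 71.9512, p* = 121.6098.
The subsidy lowers effective supply by 27.1: p = 49.9 + 0.62q.
New quantity: 136 − 0.2q = 49.9 + 0.62q → q' = 105.
Overproduction Δq = 105 − 71.9512 = 33.0488; wedge = subsidy = 27.1.
Welfare loss = ½ × 33.0488 × 27.1 = 447.81.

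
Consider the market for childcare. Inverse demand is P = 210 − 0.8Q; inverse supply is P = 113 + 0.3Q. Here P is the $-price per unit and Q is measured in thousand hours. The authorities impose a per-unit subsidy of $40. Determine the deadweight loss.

$727.27 thousand

Competitive equilibrium: 210 − 0.8Q = 113 + 0.3Q → Q* = 88.1818, P* = 139.4545.
The subsidy lowers effective supply by 40: P = 73 + 0.3Q.
New quantity: 210 − 0.8Q = 73 + 0.3Q → Q' = 124.5455.
Overproduction ΔQ = 124.5455 − 88.1818 = 36.3637; wedge = subsidy = 40.
Welfare loss = ½ × 36.3637 × 40 = $727.27 thousand.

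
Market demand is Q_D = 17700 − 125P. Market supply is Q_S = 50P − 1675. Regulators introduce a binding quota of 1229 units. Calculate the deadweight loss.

96962.88

In inverse form: demand P = 141.6 − 0.008Q, supply P = 33.5 + 0.02Q.
Competitive equilibrium: 141.6 − 0.008Q = 33.5 + 0.02Q → Q* = 3860.7143, P* = 110.7143.
At Q = 1229: demand price = 141.6 − 0.008·1229 = 131.768; supply price = 33.5 + 0.02·1229 = 58.08.
ΔQ = 3860.7143 − 1229 = 2631.7143; wedge = 131.768 − 58.08 = 73.688.
Welfare loss = ½ × 2631.7143 × 73.688 = 96962.88.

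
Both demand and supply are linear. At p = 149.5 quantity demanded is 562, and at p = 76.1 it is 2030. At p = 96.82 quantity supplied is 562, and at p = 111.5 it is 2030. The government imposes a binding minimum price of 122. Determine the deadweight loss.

3227.52

Demand slope = (76.1 − 149.5)/(2030 − 562) = −0.05, so p = 177.6 − 0.05q.
Supply slope = (111.5 − 96.82)/(2030 − 562) = 0.01, so p = 91.2 + 0.01q.
Competitive equilibrium: 177.6 − 0.05q = 91.2 + 0.01q → q* = 1440, p* = 105.6.
At the floor p = 122, quantity demanded = (177.6 − 122)/0.05 = 1112.
Sellers' marginal cost at q' = 1112: 91.2 + 0.01·1112 = 102.32.
Δq = 1440 − 1112 = 328; wedge = 122 − 102.32 = 19.68.
DWL = ½ × 328 × 19.68 = 3227.52.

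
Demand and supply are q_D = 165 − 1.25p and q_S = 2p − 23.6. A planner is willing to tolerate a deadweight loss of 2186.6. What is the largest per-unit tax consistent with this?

75.4

In inverse form: demand p = 132 − 0.8q, supply p = 11.8 + 0.5q.
Competitive equilibrium: 132 − 0.8q = 11.8 + 0.5q → q* = 92.4615, p* = 58.0308.
A tax t gives Δq = t/1.3 and wedge t, so DWL = t²/2.6.
t²/2.6 = 2186.6 → t² = 5685.16 → t = 75.4.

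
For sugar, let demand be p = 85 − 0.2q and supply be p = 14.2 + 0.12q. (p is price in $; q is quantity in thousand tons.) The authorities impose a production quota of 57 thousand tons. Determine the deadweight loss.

Competitive equilibrium: 85 − 0.2q = 14.2 + 0.12q → q* = 221.25, p* = 40.75.
At q = 57: demand price = 85 − 0.2·57 = 73.6; supply price = 14.2 + 0.12·57 = 21.04.
Δq = 221.25 − 57 = 164.25; wedge = 73.6 − 21.04 = 52.56.
Welfare loss = ½ × 164.25 × 52.56 = $4316.49 thousand.

$4316.49 thousand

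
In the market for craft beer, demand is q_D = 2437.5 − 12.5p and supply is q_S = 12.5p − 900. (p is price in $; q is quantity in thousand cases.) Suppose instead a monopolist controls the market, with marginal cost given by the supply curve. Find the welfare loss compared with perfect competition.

In inverse form: demand p = 195 − 0.08q, supply p = 72 + 0.08q.
Competitive equilibrium: 195 − 0.08q = 72 + 0.08q → q* = 768.75, p* = 133.5.
Marginal revenue: MR = 195 − 0.16q. Set MR = MC: 195 − 0.16q = 72 + 0.08q → q_m = 512.5.
Price p_m = 195 − 0.08·512.5 = 154; MC(q_m) = 72 + 0.08·512.5 = 113.
Competitive q* = 768.75, so Δq = 256.25; wedge = 154 − 113 = 41.
DWL = ½ × 256.25 × 41 = $5253.125 thousand.

$5253.125 thousand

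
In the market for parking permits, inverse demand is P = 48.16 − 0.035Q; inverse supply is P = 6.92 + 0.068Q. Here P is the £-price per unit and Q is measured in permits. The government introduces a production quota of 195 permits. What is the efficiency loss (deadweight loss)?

£2172.50

Competitive equilibrium: 48.16 − 0.035Q = 6.92 + 0.068Q → Q* = 400.38835, P* = 34.14641.
At Q = 195: demand price = 48.16 − 0.035·195 = 41.335; supply price = 6.92 + 0.068·195 = 20.18.
ΔQ = 400.38835 − 195 = 205.38835; wedge = 41.335 − 20.18 = 21.155.
DWL = ½ × 205.38835 × 21.155 = £2172.50.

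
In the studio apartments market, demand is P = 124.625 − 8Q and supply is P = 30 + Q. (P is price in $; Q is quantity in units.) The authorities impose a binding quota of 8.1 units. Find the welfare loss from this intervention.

$26.22

Competitive equilibrium: 124.625 − 8Q = 30 + Q → Q* = 10.5139, P* = 40.5139.
At Q = 8.1: demand price = 124.625 − 8·8.1 = 59.825; supply price = 30 + 1·8.1 = 38.1.
ΔQ = 10.5139 − 8.1 = 2.4139; wedge = 59.825 − 38.1 = 21.725.
The triangle = ½ × 2.4139 × 21.725 = $26.22.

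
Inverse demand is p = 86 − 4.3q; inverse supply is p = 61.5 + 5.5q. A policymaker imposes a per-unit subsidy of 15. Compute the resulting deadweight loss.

Competitive equilibrium: 86 − 4.3q = 61.5 + 5.5q → q* = 2.5, p* = 75.25.
The subsidy lowers effective supply by 15: p = 46.5 + 5.5q.
New quantity: 86 − 4.3q = 46.5 + 5.5q → q' = 4.0306.
Overproduction Δq = 4.0306 − 2.5 = 1.5306; wedge = subsidy = 15.
Deadweight loss = ½ × 1.5306 × 15 = 11.48.

11.48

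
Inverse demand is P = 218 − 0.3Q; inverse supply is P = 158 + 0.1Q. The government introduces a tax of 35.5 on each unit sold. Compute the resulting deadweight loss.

1575.31

Competitive equilibrium: 218 − 0.3Q = 158 + 0.1Q → Q* = 150, P* = 173.
With the tax, the buyer price exceeds the seller price by 35.5: (218 − 0.3Q) − (158 + 0.1Q) = 35.5 → Q' = 61.25.
ΔQ = 150 − 61.25 = 88.75; the wedge equals the tax, 35.5.
Welfare loss = ½ × 88.75 × 35.5 = 1575.31.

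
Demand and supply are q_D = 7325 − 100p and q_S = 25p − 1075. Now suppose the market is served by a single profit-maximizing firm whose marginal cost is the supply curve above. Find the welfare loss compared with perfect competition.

In inverse form: demand p = 73.25 − 0.01q, supply p = 43 + 0.04q.
Competitive equilibrium: 73.25 − 0.01q = 43 + 0.04q → q* = 605, p* = 67.2.
Marginal revenue: MR = 73.25 − 0.02q. Set MR = MC: 73.25 − 0.02q = 43 + 0.04q → q_m = 504.1667.
Price p_m = 73.25 − 0.01·504.1667 = 68.2083; MC(q_m) = 43 + 0.04·504.1667 = 63.1667.
Competitive q* = 605, so Δq = 100.8333; wedge = 68.2083 − 63.1667 = 5.0416.
Welfare loss = ½ × 100.8333 × 5.0416 = 254.18.

254.18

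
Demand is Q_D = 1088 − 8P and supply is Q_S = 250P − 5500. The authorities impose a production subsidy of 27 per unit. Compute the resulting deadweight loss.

2825.58

In inverse form: demand P = 136 − 0.125Q, supply P = 22 + 0.004Q.
Competitive equilibrium: 136 − 0.125Q = 22 + 0.004Q → Q* = 883.7209, P* = 25.5349.
The subsidy lowers effective supply by 27: P = 0.004Q − 5.
New quantity: 136 − 0.125Q = 0.004Q − 5 → Q' = 1093.0233.
Overproduction ΔQ = 1093.0233 − 883.7209 = 209.3024; wedge = subsidy = 27.
DWL = ½ × 209.3024 × 27 = 2825.58.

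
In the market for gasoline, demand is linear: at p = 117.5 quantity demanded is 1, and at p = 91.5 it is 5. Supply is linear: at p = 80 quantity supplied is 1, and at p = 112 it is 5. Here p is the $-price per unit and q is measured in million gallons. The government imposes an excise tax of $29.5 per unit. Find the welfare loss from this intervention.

$30.01 million

Demand slope = (91.5 − 117.5)/(5 − 1) = −6.5, so p = 124 − 6.5q.
Supply slope = (112 − 80)/(5 − 1) = 8, so p = 72 + 8q.
Competitive equilibrium: 124 − 6.5q = 72 + 8q → q* = 3.5862, p* = 100.6897.
With the tax, the buyer price exceeds the seller price by 29.5: (124 − 6.5q) − (72 + 8q) = 29.5 → q' = 1.5517.
Δq = 3.5862 − 1.5517 = 2.0345; the wedge equals the tax, 29.5.
The triangle = ½ × 2.0345 × 29.5 = $30.01 million.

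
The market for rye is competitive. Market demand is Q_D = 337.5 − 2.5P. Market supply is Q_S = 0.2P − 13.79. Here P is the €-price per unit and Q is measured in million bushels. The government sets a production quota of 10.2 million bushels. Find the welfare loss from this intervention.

In inverse form: demand P = 135 − 0.4Q, supply P = 68.95 + 5Q.
Competitive equilibrium: 135 − 0.4Q = 68.95 + 5Q → Q* = 12.2315, P* = 130.1074.
At Q = 10.2: demand price = 135 − 0.4·10.2 = 130.92; supply price = 68.95 + 5·10.2 = 119.95.
ΔQ = 12.2315 − 10.2 = 2.0315; wedge = 130.92 − 119.95 = 10.97.
Deadweight loss = ½ × 2.0315 × 10.97 = €11.14 million.

€11.14 million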